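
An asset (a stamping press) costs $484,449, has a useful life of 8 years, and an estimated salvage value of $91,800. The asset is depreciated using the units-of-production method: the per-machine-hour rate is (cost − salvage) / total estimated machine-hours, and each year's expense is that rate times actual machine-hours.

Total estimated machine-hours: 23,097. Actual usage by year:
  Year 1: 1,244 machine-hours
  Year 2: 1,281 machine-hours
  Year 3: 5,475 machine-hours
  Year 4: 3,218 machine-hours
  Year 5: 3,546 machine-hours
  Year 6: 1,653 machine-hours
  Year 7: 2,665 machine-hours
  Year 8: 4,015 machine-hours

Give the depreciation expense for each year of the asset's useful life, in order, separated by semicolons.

Depreciable base = $484,449 − $91,800 = $392,649.
Rate = $392,649 / 23,097 machine-hours = $17 per machine-hour.
Year 1: 1,244 × $17 = $21,148. Book value $463,301.
Year 2: 1,281 × $17 = $21,777. Book value $441,524.
Year 3: 5,475 × $17 = $93,075. Book value $348,449.
Year 4: 3,218 × $17 = $54,706. Book value $293,743.
Year 5: 3,546 × $17 = $60,282. Book value $233,461.
Year 6: 1,653 × $17 = $28,101. Book value $205,360.
Year 7: 2,665 × $17 = $45,305. Book value $160,055.
Year 8: 4,015 × $17 = $68,255. Book value $91,800.

$21,148; $21,777; $93,075; $54,706; $60,282; $28,101; $45,305; $68,255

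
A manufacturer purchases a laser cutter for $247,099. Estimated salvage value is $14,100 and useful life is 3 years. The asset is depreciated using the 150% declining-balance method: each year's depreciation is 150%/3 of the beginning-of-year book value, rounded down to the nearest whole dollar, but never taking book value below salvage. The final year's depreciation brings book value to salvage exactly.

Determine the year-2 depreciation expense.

Depreciable base = $247,099 − $14,100 = $232,999.
Year 1: ⌊$247,099 × 150%/3⌋ = $123,549. Book value $123,550.
Year 2: ⌊$123,550 × 150%/3⌋ = $61,775. Book value $61,775.

$61,775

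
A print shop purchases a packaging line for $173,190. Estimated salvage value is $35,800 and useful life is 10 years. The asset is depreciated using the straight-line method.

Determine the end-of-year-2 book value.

Depreciable base = $173,190 − $35,800 = $137,390.
Annual expense = $137,390 / 10 = $13,739.
End of year 1: book value $159,451.
End of year 2: book value $145,712.

$145,712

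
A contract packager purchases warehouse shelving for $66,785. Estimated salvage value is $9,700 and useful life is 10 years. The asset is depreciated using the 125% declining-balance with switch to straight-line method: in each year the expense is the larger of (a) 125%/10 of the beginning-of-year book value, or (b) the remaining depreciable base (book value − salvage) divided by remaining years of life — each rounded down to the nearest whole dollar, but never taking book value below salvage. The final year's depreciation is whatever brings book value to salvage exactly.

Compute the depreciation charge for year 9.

Depreciable base = $66,785 − $9,700 = $57,085.
Year 1: DB = ⌊$66,785 × 125%/10⌋ = $8,348; SL = ⌊$57,085/10⌋ = $5,708 → take DB $8,348. Book value $58,437.
Year 2: DB = ⌊$58,437 × 125%/10⌋ = $7,304; SL = ⌊$48,737/9⌋ = $5,415 → take DB $7,304. Book value $51,133.
Year 3: DB = ⌊$51,133 × 125%/10⌋ = $6,391; SL = ⌊$41,433/8⌋ = $5,179 → take DB $6,391. Book value $44,742.
Year 4: DB = ⌊$44,742 × 125%/10⌋ = $5,592; SL = ⌊$35,042/7⌋ = $5,006 → take DB $5,592. Book value $39,150.
Year 5: DB = ⌊$39,150 × 125%/10⌋ = $4,893; SL = ⌊$29,450/6⌋ = $4,908 → take SL $4,908. Book value $34,242.
Year 6: DB = ⌊$34,242 × 125%/10⌋ = $4,280; SL = ⌊$24,542/5⌋ = $4,908 → take SL $4,908. Book value $29,334.
Year 7: DB = ⌊$29,334 × 125%/10⌋ = $3,666; SL = ⌊$19,634/4⌋ = $4,908 → take SL $4,908. Book value $24,426.
Year 8: DB = ⌊$24,426 × 125%/10⌋ = $3,053; SL = ⌊$14,726/3⌋ = $4,908 → take SL $4,908. Book value $19,518.
Year 9: DB = ⌊$19,518 × 125%/10⌋ = $2,439; SL = ⌊$9,818/2⌋ = $4,909 → take SL $4,909. Book value $14,609.

$4,909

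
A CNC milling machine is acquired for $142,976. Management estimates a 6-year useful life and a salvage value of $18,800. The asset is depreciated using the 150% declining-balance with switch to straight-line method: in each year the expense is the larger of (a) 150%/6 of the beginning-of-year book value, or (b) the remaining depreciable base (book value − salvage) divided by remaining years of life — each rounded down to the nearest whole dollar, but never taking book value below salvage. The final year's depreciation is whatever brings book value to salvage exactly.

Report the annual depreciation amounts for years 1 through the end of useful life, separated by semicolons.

Depreciable base = $142,976 − $18,800 = $124,176.
Year 1: DB = ⌊$142,976 × 150%/6⌋ = $35,744; SL = ⌊$124,176/6⌋ = $20,696 → take DB $35,744. Book value $107,232.
Year 2: DB = ⌊$107,232 × 150%/6⌋ = $26,808; SL = ⌊$88,432/5⌋ = $17,686 → take DB $26,808. Book value $80,424.
Year 3: DB = ⌊$80,424 × 150%/6⌋ = $20,106; SL = ⌊$61,624/4⌋ = $15,406 → take DB $20,106. Book value $60,318.
Year 4: DB = ⌊$60,318 × 150%/6⌋ = $15,079; SL = ⌊$41,518/3⌋ = $13,839 → take DB $15,079. Book value $45,239.
Year 5: DB = ⌊$45,239 × 150%/6⌋ = $11,309; SL = ⌊$26,439/2⌋ = $13,219 → take SL $13,219. Book value $32,020.
Year 6 (final): $32,020 − $18,800 = $13,220. Book value $18,800.

$35,744; $26,808; $20,106; $15,079; $13,219; $13,220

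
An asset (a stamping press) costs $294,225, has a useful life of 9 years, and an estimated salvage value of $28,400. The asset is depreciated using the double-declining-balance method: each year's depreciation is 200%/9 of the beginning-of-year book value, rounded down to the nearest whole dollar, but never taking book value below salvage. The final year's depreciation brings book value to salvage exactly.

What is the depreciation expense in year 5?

Depreciable base = $294,225 − $28,400 = $265,825.
Year 1: ⌊$294,225 × 200%/9⌋ = $65,383. Book value $228,842.
Year 2: ⌊$228,842 × 200%/9⌋ = $50,853. Book value $177,989.
Year 3: ⌊$177,989 × 200%/9⌋ = $39,553. Book value $138,436.
Year 4: ⌊$138,436 × 200%/9⌋ = $30,763. Book value $107,673.
Year 5: ⌊$107,673 × 200%/9⌋ = $23,927. Book value $83,746.

$23,927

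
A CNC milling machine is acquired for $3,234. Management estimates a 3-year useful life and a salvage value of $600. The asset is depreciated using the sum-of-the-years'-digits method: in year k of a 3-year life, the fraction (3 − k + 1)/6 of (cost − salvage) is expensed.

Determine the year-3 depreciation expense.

$439

Depreciable base = $3,234 − $600 = $2,634.
Sum of the years' digits = 3+2+1 = 6.
Year 1: $2,634 × 3/6 = $1,317. Book value $1,917.
Year 2: $2,634 × 2/6 = $878. Book value $1,039.
Year 3: $2,634 × 1/6 = $439. Book value $600.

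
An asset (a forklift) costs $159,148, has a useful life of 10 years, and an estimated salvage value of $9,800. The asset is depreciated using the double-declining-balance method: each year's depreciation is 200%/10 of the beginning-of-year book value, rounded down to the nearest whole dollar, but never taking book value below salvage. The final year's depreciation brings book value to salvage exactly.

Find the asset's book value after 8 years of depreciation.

Depreciable base = $159,148 − $9,800 = $149,348.
Year 1: ⌊$159,148 × 200%/10⌋ = $31,829. Book value $127,319.
Year 2: ⌊$127,319 × 200%/10⌋ = $25,463. Book value $101,856.
Year 3: ⌊$101,856 × 200%/10⌋ = $20,371. Book value $81,485.
Year 4: ⌊$81,485 × 200%/10⌋ = $16,297. Book value $65,188.
Year 5: ⌊$65,188 × 200%/10⌋ = $13,037. Book value $52,151.
Year 6: ⌊$52,151 × 200%/10⌋ = $10,430. Book value $41,721.
Year 7: ⌊$41,721 × 200%/10⌋ = $8,344. Book value $33,377.
Year 8: ⌊$33,377 × 200%/10⌋ = $6,675. Book value $26,702.

$26,702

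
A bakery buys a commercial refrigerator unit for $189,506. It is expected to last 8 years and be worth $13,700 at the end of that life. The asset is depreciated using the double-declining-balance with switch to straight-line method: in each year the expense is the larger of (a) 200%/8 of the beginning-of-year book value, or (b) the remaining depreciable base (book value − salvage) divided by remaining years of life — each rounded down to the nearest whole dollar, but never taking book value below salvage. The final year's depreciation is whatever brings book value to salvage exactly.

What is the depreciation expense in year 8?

$10,015

Depreciable base = $189,506 − $13,700 = $175,806.
Year 1: DB = ⌊$189,506 × 200%/8⌋ = $47,376; SL = ⌊$175,806/8⌋ = $21,975 → take DB $47,376. Book value $142,130.
Year 2: DB = ⌊$142,130 × 200%/8⌋ = $35,532; SL = ⌊$128,430/7⌋ = $18,347 → take DB $35,532. Book value $106,598.
Year 3: DB = ⌊$106,598 × 200%/8⌋ = $26,649; SL = ⌊$92,898/6⌋ = $15,483 → take DB $26,649. Book value $79,949.
Year 4: DB = ⌊$79,949 × 200%/8⌋ = $19,987; SL = ⌊$66,249/5⌋ = $13,249 → take DB $19,987. Book value $59,962.
Year 5: DB = ⌊$59,962 × 200%/8⌋ = $14,990; SL = ⌊$46,262/4⌋ = $11,565 → take DB $14,990. Book value $44,972.
Year 6: DB = ⌊$44,972 × 200%/8⌋ = $11,243; SL = ⌊$31,272/3⌋ = $10,424 → take DB $11,243. Book value $33,729.
Year 7: DB = ⌊$33,729 × 200%/8⌋ = $8,432; SL = ⌊$20,029/2⌋ = $10,014 → take SL $10,014. Book value $23,715.
Year 8 (final): $23,715 − $13,700 = $10,015. Book value $13,700.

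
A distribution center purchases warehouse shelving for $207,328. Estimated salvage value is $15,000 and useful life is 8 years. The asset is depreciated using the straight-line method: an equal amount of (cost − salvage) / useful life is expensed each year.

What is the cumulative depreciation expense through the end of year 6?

Depreciable base = $207,328 − $15,000 = $192,328.
Annual expense = $192,328 / 8 = $24,041.
End of year 1: book value $183,287.
End of year 2: book value $159,246.
End of year 3: book value $135,205.
End of year 4: book value $111,164.
End of year 5: book value $87,123.
End of year 6: book value $63,082.
Accumulated through year 6 = $207,328 − $63,082 = $144,246.

$144,246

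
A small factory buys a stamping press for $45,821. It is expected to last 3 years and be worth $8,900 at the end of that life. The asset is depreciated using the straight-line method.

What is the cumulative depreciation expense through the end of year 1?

$12,307

Depreciable base = $45,821 − $8,900 = $36,921.
Annual expense = $36,921 / 3 = $12,307.
End of year 1: book value $33,514.
Accumulated through year 1 = $45,821 − $33,514 = $12,307.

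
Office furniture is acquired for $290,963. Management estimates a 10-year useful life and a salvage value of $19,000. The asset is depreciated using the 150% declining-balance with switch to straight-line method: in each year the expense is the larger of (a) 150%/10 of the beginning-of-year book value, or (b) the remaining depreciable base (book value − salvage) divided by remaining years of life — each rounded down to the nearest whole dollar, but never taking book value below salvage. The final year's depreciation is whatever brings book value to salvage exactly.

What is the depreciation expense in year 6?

Depreciable base = $290,963 − $19,000 = $271,963.
Year 1: DB = ⌊$290,963 × 150%/10⌋ = $43,644; SL = ⌊$271,963/10⌋ = $27,196 → take DB $43,644. Book value $247,319.
Year 2: DB = ⌊$247,319 × 150%/10⌋ = $37,097; SL = ⌊$228,319/9⌋ = $25,368 → take DB $37,097. Book value $210,222.
Year 3: DB = ⌊$210,222 × 150%/10⌋ = $31,533; SL = ⌊$191,222/8⌋ = $23,902 → take DB $31,533. Book value $178,689.
Year 4: DB = ⌊$178,689 × 150%/10⌋ = $26,803; SL = ⌊$159,689/7⌋ = $22,812 → take DB $26,803. Book value $151,886.
Year 5: DB = ⌊$151,886 × 150%/10⌋ = $22,782; SL = ⌊$132,886/6⌋ = $22,147 → take DB $22,782. Book value $129,104.
Year 6: DB = ⌊$129,104 × 150%/10⌋ = $19,365; SL = ⌊$110,104/5⌋ = $22,020 → take SL $22,020. Book value $107,084.

$22,020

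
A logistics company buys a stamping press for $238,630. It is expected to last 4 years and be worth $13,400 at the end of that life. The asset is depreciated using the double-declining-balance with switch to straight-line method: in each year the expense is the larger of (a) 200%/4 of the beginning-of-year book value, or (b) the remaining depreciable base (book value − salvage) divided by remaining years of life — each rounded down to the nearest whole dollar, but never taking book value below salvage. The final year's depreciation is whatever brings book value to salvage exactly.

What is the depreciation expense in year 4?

$16,429

Depreciable base = $238,630 − $13,400 = $225,230.
Year 1: DB = ⌊$238,630 × 200%/4⌋ = $119,315; SL = ⌊$225,230/4⌋ = $56,307 → take DB $119,315. Book value $119,315.
Year 2: DB = ⌊$119,315 × 200%/4⌋ = $59,657; SL = ⌊$105,915/3⌋ = $35,305 → take DB $59,657. Book value $59,658.
Year 3: DB = ⌊$59,658 × 200%/4⌋ = $29,829; SL = ⌊$46,258/2⌋ = $23,129 → take DB $29,829. Book value $29,829.
Year 4 (final): $29,829 − $13,400 = $16,429. Book value $13,400.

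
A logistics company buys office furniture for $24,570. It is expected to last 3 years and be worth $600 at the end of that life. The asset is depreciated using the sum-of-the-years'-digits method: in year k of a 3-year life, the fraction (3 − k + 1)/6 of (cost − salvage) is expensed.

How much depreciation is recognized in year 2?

Depreciable base = $24,570 − $600 = $23,970.
Sum of the years' digits = 3+2+1 = 6.
Year 1: $23,970 × 3/6 = $11,985. Book value $12,585.
Year 2: $23,970 × 2/6 = $7,990. Book value $4,595.

$7,990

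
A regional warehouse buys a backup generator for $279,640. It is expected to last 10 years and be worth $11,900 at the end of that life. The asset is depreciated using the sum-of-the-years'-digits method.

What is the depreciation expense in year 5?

$29,208

Depreciable base = $279,640 − $11,900 = $267,740.
Sum of the years' digits = 10+9+8+7+6+5+4+3+2+1 = 55.
Year 1: $267,740 × 10/55 = $48,680. Book value $230,960.
Year 2: $267,740 × 9/55 = $43,812. Book value $187,148.
Year 3: $267,740 × 8/55 = $38,944. Book value $148,204.
Year 4: $267,740 × 7/55 = $34,076. Book value $114,128.
Year 5: $267,740 × 6/55 = $29,208. Book value $84,920.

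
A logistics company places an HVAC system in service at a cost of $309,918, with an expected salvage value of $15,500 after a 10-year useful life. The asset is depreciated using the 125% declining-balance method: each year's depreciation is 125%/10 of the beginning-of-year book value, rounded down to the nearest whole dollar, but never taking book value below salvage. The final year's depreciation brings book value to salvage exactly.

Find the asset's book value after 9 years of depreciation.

$93,182

Depreciable base = $309,918 − $15,500 = $294,418.
Year 1: ⌊$309,918 × 125%/10⌋ = $38,739. Book value $271,179.
Year 2: ⌊$271,179 × 125%/10⌋ = $33,897. Book value $237,282.
Year 3: ⌊$237,282 × 125%/10⌋ = $29,660. Book value $207,622.
Year 4: ⌊$207,622 × 125%/10⌋ = $25,952. Book value $181,670.
Year 5: ⌊$181,670 × 125%/10⌋ = $22,708. Book value $158,962.
Year 6: ⌊$158,962 × 125%/10⌋ = $19,870. Book value $139,092.
Year 7: ⌊$139,092 × 125%/10⌋ = $17,386. Book value $121,706.
Year 8: ⌊$121,706 × 125%/10⌋ = $15,213. Book value $106,493.
Year 9: ⌊$106,493 × 125%/10⌋ = $13,311. Book value $93,182.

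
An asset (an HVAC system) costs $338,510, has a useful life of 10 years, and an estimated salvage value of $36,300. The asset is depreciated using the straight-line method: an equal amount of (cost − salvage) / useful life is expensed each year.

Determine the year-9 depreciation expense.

$30,221

Depreciable base = $338,510 − $36,300 = $302,210.
Annual expense = $302,210 / 10 = $30,221.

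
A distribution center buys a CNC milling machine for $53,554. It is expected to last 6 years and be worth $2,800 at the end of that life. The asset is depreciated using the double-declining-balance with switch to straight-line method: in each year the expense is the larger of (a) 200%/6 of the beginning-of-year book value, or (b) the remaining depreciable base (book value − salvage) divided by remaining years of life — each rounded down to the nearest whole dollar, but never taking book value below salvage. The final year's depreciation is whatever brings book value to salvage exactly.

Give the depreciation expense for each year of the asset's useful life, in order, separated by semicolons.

$17,851; $11,901; $7,934; $5,289; $3,889; $3,890

Depreciable base = $53,554 − $2,800 = $50,754.
Year 1: DB = ⌊$53,554 × 200%/6⌋ = $17,851; SL = ⌊$50,754/6⌋ = $8,459 → take DB $17,851. Book value $35,703.
Year 2: DB = ⌊$35,703 × 200%/6⌋ = $11,901; SL = ⌊$32,903/5⌋ = $6,580 → take DB $11,901. Book value $23,802.
Year 3: DB = ⌊$23,802 × 200%/6⌋ = $7,934; SL = ⌊$21,002/4⌋ = $5,250 → take DB $7,934. Book value $15,868.
Year 4: DB = ⌊$15,868 × 200%/6⌋ = $5,289; SL = ⌊$13,068/3⌋ = $4,356 → take DB $5,289. Book value $10,579.
Year 5: DB = ⌊$10,579 × 200%/6⌋ = $3,526; SL = ⌊$7,779/2⌋ = $3,889 → take SL $3,889. Book value $6,690.
Year 6 (final): $6,690 − $2,800 = $3,890. Book value $2,800.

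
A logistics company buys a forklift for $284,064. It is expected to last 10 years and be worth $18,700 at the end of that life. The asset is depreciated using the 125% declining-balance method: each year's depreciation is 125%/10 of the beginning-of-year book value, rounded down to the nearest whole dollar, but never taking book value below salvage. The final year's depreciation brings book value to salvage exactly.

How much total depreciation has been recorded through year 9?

$198,656

Depreciable base = $284,064 − $18,700 = $265,364.
Year 1: ⌊$284,064 × 125%/10⌋ = $35,508. Book value $248,556.
Year 2: ⌊$248,556 × 125%/10⌋ = $31,069. Book value $217,487.
Year 3: ⌊$217,487 × 125%/10⌋ = $27,185. Book value $190,302.
Year 4: ⌊$190,302 × 125%/10⌋ = $23,787. Book value $166,515.
Year 5: ⌊$166,515 × 125%/10⌋ = $20,814. Book value $145,701.
Year 6: ⌊$145,701 × 125%/10⌋ = $18,212. Book value $127,489.
Year 7: ⌊$127,489 × 125%/10⌋ = $15,936. Book value $111,553.
Year 8: ⌊$111,553 × 125%/10⌋ = $13,944. Book value $97,609.
Year 9: ⌊$97,609 × 125%/10⌋ = $12,201. Book value $85,408.
Accumulated through year 9 = $284,064 − $85,408 = $198,656.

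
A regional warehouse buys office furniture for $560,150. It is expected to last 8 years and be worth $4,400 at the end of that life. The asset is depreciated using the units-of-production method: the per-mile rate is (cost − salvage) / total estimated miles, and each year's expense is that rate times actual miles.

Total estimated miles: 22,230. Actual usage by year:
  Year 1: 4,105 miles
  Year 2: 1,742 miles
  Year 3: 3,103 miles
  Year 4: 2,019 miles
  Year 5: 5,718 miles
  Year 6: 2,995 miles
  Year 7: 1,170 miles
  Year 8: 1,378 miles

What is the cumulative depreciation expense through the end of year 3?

$223,750

Depreciable base = $560,150 − $4,400 = $555,750.
Rate = $555,750 / 22,230 miles = $25 per mile.
Year 1: 4,105 × $25 = $102,625. Book value $457,525.
Year 2: 1,742 × $25 = $43,550. Book value $413,975.
Year 3: 3,103 × $25 = $77,575. Book value $336,400.
Accumulated through year 3 = $560,150 − $336,400 = $223,750.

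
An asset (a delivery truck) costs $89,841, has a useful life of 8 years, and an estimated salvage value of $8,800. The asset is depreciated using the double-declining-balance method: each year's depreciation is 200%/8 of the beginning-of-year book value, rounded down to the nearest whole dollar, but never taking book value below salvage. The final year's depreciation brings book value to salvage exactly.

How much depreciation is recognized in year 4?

$9,475

Depreciable base = $89,841 − $8,800 = $81,041.
Year 1: ⌊$89,841 × 200%/8⌋ = $22,460. Book value $67,381.
Year 2: ⌊$67,381 × 200%/8⌋ = $16,845. Book value $50,536.
Year 3: ⌊$50,536 × 200%/8⌋ = $12,634. Book value $37,902.
Year 4: ⌊$37,902 × 200%/8⌋ = $9,475. Book value $28,427.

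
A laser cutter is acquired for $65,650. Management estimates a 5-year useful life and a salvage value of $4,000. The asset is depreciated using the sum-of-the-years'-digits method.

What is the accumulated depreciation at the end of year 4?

Depreciable base = $65,650 − $4,000 = $61,650.
Sum of the years' digits = 5+4+3+2+1 = 15.
Year 1: $61,650 × 5/15 = $20,550. Book value $45,100.
Year 2: $61,650 × 4/15 = $16,440. Book value $28,660.
Year 3: $61,650 × 3/15 = $12,330. Book value $16,330.
Year 4: $61,650 × 2/15 = $8,220. Book value $8,110.
Accumulated through year 4 = $65,650 − $8,110 = $57,540.

$57,540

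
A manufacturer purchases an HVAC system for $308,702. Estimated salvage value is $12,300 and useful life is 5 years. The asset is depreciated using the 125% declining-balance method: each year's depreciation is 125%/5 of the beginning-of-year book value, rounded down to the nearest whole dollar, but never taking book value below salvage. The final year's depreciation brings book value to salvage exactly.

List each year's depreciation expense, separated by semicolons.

Depreciable base = $308,702 − $12,300 = $296,402.
Year 1: ⌊$308,702 × 125%/5⌋ = $77,175. Book value $231,527.
Year 2: ⌊$231,527 × 125%/5⌋ = $57,881. Book value $173,646.
Year 3: ⌊$173,646 × 125%/5⌋ = $43,411. Book value $130,235.
Year 4: ⌊$130,235 × 125%/5⌋ = $32,558. Book value $97,677.
Year 5 (final): $97,677 − $12,300 = $85,377. Book value $12,300.

$77,175; $57,881; $43,411; $32,558; $85,377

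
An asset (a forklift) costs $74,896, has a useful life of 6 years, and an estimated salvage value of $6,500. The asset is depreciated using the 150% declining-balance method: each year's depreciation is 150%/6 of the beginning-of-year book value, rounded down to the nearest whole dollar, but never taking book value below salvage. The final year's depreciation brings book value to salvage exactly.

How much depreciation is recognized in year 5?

$5,924

Depreciable base = $74,896 − $6,500 = $68,396.
Year 1: ⌊$74,896 × 150%/6⌋ = $18,724. Book value $56,172.
Year 2: ⌊$56,172 × 150%/6⌋ = $14,043. Book value $42,129.
Year 3: ⌊$42,129 × 150%/6⌋ = $10,532. Book value $31,597.
Year 4: ⌊$31,597 × 150%/6⌋ = $7,899. Book value $23,698.
Year 5: ⌊$23,698 × 150%/6⌋ = $5,924. Book value $17,774.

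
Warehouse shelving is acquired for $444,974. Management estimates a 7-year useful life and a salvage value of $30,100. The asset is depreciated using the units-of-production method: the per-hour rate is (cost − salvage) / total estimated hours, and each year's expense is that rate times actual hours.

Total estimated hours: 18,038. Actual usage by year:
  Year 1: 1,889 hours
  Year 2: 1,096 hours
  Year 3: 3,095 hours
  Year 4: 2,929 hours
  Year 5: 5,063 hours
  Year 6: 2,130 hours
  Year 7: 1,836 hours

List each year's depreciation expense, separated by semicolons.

Depreciable base = $444,974 − $30,100 = $414,874.
Rate = $414,874 / 18,038 hours = $23 per hour.
Year 1: 1,889 × $23 = $43,447. Book value $401,527.
Year 2: 1,096 × $23 = $25,208. Book value $376,319.
Year 3: 3,095 × $23 = $71,185. Book value $305,134.
Year 4: 2,929 × $23 = $67,367. Book value $237,767.
Year 5: 5,063 × $23 = $116,449. Book value $121,318.
Year 6: 2,130 × $23 = $48,990. Book value $72,328.
Year 7: 1,836 × $23 = $42,228. Book value $30,100.

$43,447; $25,208; $71,185; $67,367; $116,449; $48,990; $42,228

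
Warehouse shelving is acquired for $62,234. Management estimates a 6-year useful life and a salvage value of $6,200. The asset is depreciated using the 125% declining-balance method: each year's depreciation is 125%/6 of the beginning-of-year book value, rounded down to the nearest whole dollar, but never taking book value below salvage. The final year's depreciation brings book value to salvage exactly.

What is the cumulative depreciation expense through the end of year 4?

$37,788

Depreciable base = $62,234 − $6,200 = $56,034.
Year 1: ⌊$62,234 × 125%/6⌋ = $12,965. Book value $49,269.
Year 2: ⌊$49,269 × 125%/6⌋ = $10,264. Book value $39,005.
Year 3: ⌊$39,005 × 125%/6⌋ = $8,126. Book value $30,879.
Year 4: ⌊$30,879 × 125%/6⌋ = $6,433. Book value $24,446.
Accumulated through year 4 = $62,234 − $24,446 = $37,788.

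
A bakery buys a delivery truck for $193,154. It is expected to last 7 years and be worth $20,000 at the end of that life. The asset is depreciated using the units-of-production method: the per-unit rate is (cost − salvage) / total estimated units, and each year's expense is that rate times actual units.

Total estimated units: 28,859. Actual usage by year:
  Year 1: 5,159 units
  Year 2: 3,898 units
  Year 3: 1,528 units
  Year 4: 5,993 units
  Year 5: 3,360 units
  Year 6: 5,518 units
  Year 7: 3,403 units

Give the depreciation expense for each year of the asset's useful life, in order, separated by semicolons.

Depreciable base = $193,154 − $20,000 = $173,154.
Rate = $173,154 / 28,859 units = $6 per unit.
Year 1: 5,159 × $6 = $30,954. Book value $162,200.
Year 2: 3,898 × $6 = $23,388. Book value $138,812.
Year 3: 1,528 × $6 = $9,168. Book value $129,644.
Year 4: 5,993 × $6 = $35,958. Book value $93,686.
Year 5: 3,360 × $6 = $20,160. Book value $73,526.
Year 6: 5,518 × $6 = $33,108. Book value $40,418.
Year 7: 3,403 × $6 = $20,418. Book value $20,000.

$30,954; $23,388; $9,168; $35,958; $20,160; $33,108; $20,418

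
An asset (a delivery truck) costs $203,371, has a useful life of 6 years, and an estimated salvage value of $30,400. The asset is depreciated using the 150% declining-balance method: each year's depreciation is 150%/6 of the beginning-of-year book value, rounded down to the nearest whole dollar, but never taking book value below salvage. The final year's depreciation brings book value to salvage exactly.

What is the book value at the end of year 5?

Depreciable base = $203,371 − $30,400 = $172,971.
Year 1: ⌊$203,371 × 150%/6⌋ = $50,842. Book value $152,529.
Year 2: ⌊$152,529 × 150%/6⌋ = $38,132. Book value $114,397.
Year 3: ⌊$114,397 × 150%/6⌋ = $28,599. Book value $85,798.
Year 4: ⌊$85,798 × 150%/6⌋ = $21,449. Book value $64,349.
Year 5: ⌊$64,349 × 150%/6⌋ = $16,087. Book value $48,262.

$48,262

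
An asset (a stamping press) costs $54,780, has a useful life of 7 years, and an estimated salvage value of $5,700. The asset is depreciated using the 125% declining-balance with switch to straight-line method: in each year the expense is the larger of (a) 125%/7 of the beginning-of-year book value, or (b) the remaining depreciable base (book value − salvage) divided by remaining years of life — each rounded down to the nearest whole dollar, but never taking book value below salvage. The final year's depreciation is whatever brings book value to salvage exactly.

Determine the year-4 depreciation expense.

$6,165

Depreciable base = $54,780 − $5,700 = $49,080.
Year 1: DB = ⌊$54,780 × 125%/7⌋ = $9,782; SL = ⌊$49,080/7⌋ = $7,011 → take DB $9,782. Book value $44,998.
Year 2: DB = ⌊$44,998 × 125%/7⌋ = $8,035; SL = ⌊$39,298/6⌋ = $6,549 → take DB $8,035. Book value $36,963.
Year 3: DB = ⌊$36,963 × 125%/7⌋ = $6,600; SL = ⌊$31,263/5⌋ = $6,252 → take DB $6,600. Book value $30,363.
Year 4: DB = ⌊$30,363 × 125%/7⌋ = $5,421; SL = ⌊$24,663/4⌋ = $6,165 → take SL $6,165. Book value $24,198.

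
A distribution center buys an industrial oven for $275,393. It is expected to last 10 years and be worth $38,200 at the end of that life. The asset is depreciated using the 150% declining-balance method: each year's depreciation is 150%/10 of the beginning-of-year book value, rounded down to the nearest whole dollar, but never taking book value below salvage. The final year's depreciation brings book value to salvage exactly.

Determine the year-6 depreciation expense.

$18,329

Depreciable base = $275,393 − $38,200 = $237,193.
Year 1: ⌊$275,393 × 150%/10⌋ = $41,308. Book value $234,085.
Year 2: ⌊$234,085 × 150%/10⌋ = $35,112. Book value $198,973.
Year 3: ⌊$198,973 × 150%/10⌋ = $29,845. Book value $169,128.
Year 4: ⌊$169,128 × 150%/10⌋ = $25,369. Book value $143,759.
Year 5: ⌊$143,759 × 150%/10⌋ = $21,563. Book value $122,196.
Year 6: ⌊$122,196 × 150%/10⌋ = $18,329. Book value $103,867.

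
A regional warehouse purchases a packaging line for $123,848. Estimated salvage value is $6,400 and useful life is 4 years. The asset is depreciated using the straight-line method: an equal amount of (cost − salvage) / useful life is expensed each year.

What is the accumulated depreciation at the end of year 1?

Depreciable base = $123,848 − $6,400 = $117,448.
Annual expense = $117,448 / 4 = $29,362.
End of year 1: book value $94,486.
Accumulated through year 1 = $123,848 − $94,486 = $29,362.

$29,362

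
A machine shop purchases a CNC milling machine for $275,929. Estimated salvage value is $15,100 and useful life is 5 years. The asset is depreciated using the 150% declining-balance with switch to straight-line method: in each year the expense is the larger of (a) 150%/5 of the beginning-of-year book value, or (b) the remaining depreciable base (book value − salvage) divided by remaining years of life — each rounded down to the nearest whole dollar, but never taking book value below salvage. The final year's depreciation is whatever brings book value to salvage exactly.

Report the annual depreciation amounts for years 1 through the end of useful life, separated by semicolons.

$82,778; $57,945; $40,561; $39,772; $39,773

Depreciable base = $275,929 − $15,100 = $260,829.
Year 1: DB = ⌊$275,929 × 150%/5⌋ = $82,778; SL = ⌊$260,829/5⌋ = $52,165 → take DB $82,778. Book value $193,151.
Year 2: DB = ⌊$193,151 × 150%/5⌋ = $57,945; SL = ⌊$178,051/4⌋ = $44,512 → take DB $57,945. Book value $135,206.
Year 3: DB = ⌊$135,206 × 150%/5⌋ = $40,561; SL = ⌊$120,106/3⌋ = $40,035 → take DB $40,561. Book value $94,645.
Year 4: DB = ⌊$94,645 × 150%/5⌋ = $28,393; SL = ⌊$79,545/2⌋ = $39,772 → take SL $39,772. Book value $54,873.
Year 5 (final): $54,873 − $15,100 = $39,773. Book value $15,100.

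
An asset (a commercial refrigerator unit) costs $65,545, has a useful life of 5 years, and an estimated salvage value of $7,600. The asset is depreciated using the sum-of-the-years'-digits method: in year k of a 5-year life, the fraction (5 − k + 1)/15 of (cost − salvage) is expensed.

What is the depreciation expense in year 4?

Depreciable base = $65,545 − $7,600 = $57,945.
Sum of the years' digits = 5+4+3+2+1 = 15.
Year 1: $57,945 × 5/15 = $19,315. Book value $46,230.
Year 2: $57,945 × 4/15 = $15,452. Book value $30,778.
Year 3: $57,945 × 3/15 = $11,589. Book value $19,189.
Year 4: $57,945 × 2/15 = $7,726. Book value $11,463.

$7,726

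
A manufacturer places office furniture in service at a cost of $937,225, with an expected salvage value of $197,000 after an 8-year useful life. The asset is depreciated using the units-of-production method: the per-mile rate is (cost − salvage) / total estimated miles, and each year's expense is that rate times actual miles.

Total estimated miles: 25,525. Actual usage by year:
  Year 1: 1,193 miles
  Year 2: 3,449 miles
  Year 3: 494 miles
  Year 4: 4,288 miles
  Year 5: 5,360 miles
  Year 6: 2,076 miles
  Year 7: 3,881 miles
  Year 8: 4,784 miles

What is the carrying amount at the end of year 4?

$663,929

Depreciable base = $937,225 − $197,000 = $740,225.
Rate = $740,225 / 25,525 miles = $29 per mile.
Year 1: 1,193 × $29 = $34,597. Book value $902,628.
Year 2: 3,449 × $29 = $100,021. Book value $802,607.
Year 3: 494 × $29 = $14,326. Book value $788,281.
Year 4: 4,288 × $29 = $124,352. Book value $663,929.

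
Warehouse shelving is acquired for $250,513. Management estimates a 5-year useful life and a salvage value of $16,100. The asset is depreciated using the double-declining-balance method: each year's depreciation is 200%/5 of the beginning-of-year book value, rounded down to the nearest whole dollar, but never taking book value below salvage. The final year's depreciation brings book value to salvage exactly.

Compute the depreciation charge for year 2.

$60,123

Depreciable base = $250,513 − $16,100 = $234,413.
Year 1: ⌊$250,513 × 200%/5⌋ = $100,205. Book value $150,308.
Year 2: ⌊$150,308 × 200%/5⌋ = $60,123. Book value $90,185.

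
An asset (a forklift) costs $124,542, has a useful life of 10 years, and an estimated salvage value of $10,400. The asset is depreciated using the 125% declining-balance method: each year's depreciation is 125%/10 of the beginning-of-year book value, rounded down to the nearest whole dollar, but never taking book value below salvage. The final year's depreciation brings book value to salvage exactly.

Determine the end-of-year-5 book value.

Depreciable base = $124,542 − $10,400 = $114,142.
Year 1: ⌊$124,542 × 125%/10⌋ = $15,567. Book value $108,975.
Year 2: ⌊$108,975 × 125%/10⌋ = $13,621. Book value $95,354.
Year 3: ⌊$95,354 × 125%/10⌋ = $11,919. Book value $83,435.
Year 4: ⌊$83,435 × 125%/10⌋ = $10,429. Book value $73,006.
Year 5: ⌊$73,006 × 125%/10⌋ = $9,125. Book value $63,881.

$63,881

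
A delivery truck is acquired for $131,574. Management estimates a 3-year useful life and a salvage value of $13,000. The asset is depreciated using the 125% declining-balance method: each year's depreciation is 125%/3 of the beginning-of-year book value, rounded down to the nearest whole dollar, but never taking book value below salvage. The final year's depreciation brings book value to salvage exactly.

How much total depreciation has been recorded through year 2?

Depreciable base = $131,574 − $13,000 = $118,574.
Year 1: ⌊$131,574 × 125%/3⌋ = $54,822. Book value $76,752.
Year 2: ⌊$76,752 × 125%/3⌋ = $31,980. Book value $44,772.
Accumulated through year 2 = $131,574 − $44,772 = $86,802.

$86,802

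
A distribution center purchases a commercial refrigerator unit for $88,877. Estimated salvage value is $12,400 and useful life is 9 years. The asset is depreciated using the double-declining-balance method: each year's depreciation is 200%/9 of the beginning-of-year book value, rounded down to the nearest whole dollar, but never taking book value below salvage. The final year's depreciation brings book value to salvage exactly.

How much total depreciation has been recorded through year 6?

$69,200

Depreciable base = $88,877 − $12,400 = $76,477.
Year 1: ⌊$88,877 × 200%/9⌋ = $19,750. Book value $69,127.
Year 2: ⌊$69,127 × 200%/9⌋ = $15,361. Book value $53,766.
Year 3: ⌊$53,766 × 200%/9⌋ = $11,948. Book value $41,818.
Year 4: ⌊$41,818 × 200%/9⌋ = $9,292. Book value $32,526.
Year 5: ⌊$32,526 × 200%/9⌋ = $7,228. Book value $25,298.
Year 6: ⌊$25,298 × 200%/9⌋ = $5,621. Book value $19,677.
Accumulated through year 6 = $88,877 − $19,677 = $69,200.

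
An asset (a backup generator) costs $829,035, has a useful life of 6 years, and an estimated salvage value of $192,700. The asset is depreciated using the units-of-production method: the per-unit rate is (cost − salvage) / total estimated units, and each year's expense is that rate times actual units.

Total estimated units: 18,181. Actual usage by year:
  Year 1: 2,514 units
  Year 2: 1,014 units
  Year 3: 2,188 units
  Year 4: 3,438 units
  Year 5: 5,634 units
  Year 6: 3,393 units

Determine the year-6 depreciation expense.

$118,755

Depreciable base = $829,035 − $192,700 = $636,335.
Rate = $636,335 / 18,181 units = $35 per unit.
Year 1: 2,514 × $35 = $87,990. Book value $741,045.
Year 2: 1,014 × $35 = $35,490. Book value $705,555.
Year 3: 2,188 × $35 = $76,580. Book value $628,975.
Year 4: 3,438 × $35 = $120,330. Book value $508,645.
Year 5: 5,634 × $35 = $197,190. Book value $311,455.
Year 6: 3,393 × $35 = $118,755. Book value $192,700.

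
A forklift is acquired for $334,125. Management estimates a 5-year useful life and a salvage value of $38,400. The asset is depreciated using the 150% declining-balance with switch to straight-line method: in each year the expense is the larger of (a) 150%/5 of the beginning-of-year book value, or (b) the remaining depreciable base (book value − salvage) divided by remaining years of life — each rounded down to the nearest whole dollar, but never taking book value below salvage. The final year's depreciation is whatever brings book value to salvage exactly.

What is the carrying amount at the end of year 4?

$76,503

Depreciable base = $334,125 − $38,400 = $295,725.
Year 1: DB = ⌊$334,125 × 150%/5⌋ = $100,237; SL = ⌊$295,725/5⌋ = $59,145 → take DB $100,237. Book value $233,888.
Year 2: DB = ⌊$233,888 × 150%/5⌋ = $70,166; SL = ⌊$195,488/4⌋ = $48,872 → take DB $70,166. Book value $163,722.
Year 3: DB = ⌊$163,722 × 150%/5⌋ = $49,116; SL = ⌊$125,322/3⌋ = $41,774 → take DB $49,116. Book value $114,606.
Year 4: DB = ⌊$114,606 × 150%/5⌋ = $34,381; SL = ⌊$76,206/2⌋ = $38,103 → take SL $38,103. Book value $76,503.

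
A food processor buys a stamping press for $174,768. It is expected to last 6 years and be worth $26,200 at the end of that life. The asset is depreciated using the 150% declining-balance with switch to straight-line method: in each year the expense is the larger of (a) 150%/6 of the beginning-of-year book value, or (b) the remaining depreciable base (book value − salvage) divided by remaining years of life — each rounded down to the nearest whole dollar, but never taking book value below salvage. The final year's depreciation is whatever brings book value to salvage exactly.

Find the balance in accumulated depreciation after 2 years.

$76,461

Depreciable base = $174,768 − $26,200 = $148,568.
Year 1: DB = ⌊$174,768 × 150%/6⌋ = $43,692; SL = ⌊$148,568/6⌋ = $24,761 → take DB $43,692. Book value $131,076.
Year 2: DB = ⌊$131,076 × 150%/6⌋ = $32,769; SL = ⌊$104,876/5⌋ = $20,975 → take DB $32,769. Book value $98,307.
Accumulated through year 2 = $174,768 − $98,307 = $76,461.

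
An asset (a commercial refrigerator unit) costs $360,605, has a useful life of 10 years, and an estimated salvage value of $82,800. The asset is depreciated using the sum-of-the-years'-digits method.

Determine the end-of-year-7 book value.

$113,106

Depreciable base = $360,605 − $82,800 = $277,805.
Sum of the years' digits = 10+9+8+7+6+5+4+3+2+1 = 55.
Year 1: $277,805 × 10/55 = $50,510. Book value $310,095.
Year 2: $277,805 × 9/55 = $45,459. Book value $264,636.
Year 3: $277,805 × 8/55 = $40,408. Book value $224,228.
Year 4: $277,805 × 7/55 = $35,357. Book value $188,871.
Year 5: $277,805 × 6/55 = $30,306. Book value $158,565.
Year 6: $277,805 × 5/55 = $25,255. Book value $133,310.
Year 7: $277,805 × 4/55 = $20,204. Book value $113,106.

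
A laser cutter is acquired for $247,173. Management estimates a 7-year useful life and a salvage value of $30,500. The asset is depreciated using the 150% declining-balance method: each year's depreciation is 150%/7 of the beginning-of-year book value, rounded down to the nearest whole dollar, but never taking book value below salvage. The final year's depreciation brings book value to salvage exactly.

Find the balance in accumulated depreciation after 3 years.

$127,279

Depreciable base = $247,173 − $30,500 = $216,673.
Year 1: ⌊$247,173 × 150%/7⌋ = $52,965. Book value $194,208.
Year 2: ⌊$194,208 × 150%/7⌋ = $41,616. Book value $152,592.
Year 3: ⌊$152,592 × 150%/7⌋ = $32,698. Book value $119,894.
Accumulated through year 3 = $247,173 − $119,894 = $127,279.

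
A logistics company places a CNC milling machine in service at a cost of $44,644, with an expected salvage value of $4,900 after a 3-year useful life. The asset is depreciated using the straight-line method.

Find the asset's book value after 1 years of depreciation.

Depreciable base = $44,644 − $4,900 = $39,744.
Annual expense = $39,744 / 3 = $13,248.
End of year 1: book value $31,396.

$31,396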